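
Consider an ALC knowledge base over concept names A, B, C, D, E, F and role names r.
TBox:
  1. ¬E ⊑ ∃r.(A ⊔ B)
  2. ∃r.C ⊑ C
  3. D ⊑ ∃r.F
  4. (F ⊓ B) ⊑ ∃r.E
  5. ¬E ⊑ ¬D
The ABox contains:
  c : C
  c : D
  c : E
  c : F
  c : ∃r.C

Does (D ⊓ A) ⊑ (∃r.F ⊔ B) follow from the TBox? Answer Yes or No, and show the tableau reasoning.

Yes

1. (D ⊓ A) ⊑ (∃r.F ⊔ B)  ⇔  ((D ⊓ A) ⊓ (∀r.¬F ⊓ ¬B)) unsat w.r.t. T
   all branches close; clash {D, ¬D} at x₀
2. Hence (D ⊓ A) ⊑ (∃r.F ⊔ B): entailed.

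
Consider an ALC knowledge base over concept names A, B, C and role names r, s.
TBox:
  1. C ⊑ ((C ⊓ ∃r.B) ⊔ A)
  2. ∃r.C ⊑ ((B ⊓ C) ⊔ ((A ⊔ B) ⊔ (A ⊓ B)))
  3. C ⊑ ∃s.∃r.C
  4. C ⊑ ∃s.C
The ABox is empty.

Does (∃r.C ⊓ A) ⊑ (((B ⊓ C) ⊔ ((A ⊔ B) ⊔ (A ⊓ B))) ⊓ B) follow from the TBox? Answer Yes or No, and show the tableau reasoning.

No

1. (∃r.C ⊓ A) ⊑ (((B ⊓ C) ⊔ ((A ⊔ B) ⊔ (A ⊓ B))) ⊓ B)  ⇔  ((∃r.C ⊓ A) ⊓ (((¬B ⊔ ¬C) ⊓ ((¬A ⊓ ¬B) ⊓ (¬A ⊔ ¬B))) ⊔ ¬B)) unsat w.r.t. T
   apply at x₀: ∃r.C⊑((B ⊓ C) ⊔ ((A ⊔ B) ⊔ (A ⊓ B)))
   open: L(x₀) ⊇ {A, ¬B, ¬C, ∃r.C} (+ ∃-successors)
2. Hence (∃r.C ⊓ A) ⊑ (((B ⊓ C) ⊔ ((A ⊔ B) ⊔ (A ⊓ B))) ⊓ B): not entailed.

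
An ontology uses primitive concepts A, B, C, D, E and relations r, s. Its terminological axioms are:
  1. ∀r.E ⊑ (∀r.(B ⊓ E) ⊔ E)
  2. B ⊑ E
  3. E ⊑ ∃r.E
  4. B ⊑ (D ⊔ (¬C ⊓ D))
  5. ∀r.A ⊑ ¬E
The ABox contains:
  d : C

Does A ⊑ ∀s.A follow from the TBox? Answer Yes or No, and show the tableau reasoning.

1. A ⊑ ∀s.A  ⇔  (A ⊓ ∃s.¬A) unsat w.r.t. T
   open: L(x₀) ⊇ {A, ¬B, ¬E, ∃r.¬E, ∃s.¬A} (+ ∃-successors)
2. Hence A ⊑ ∀s.A: not entailed.

No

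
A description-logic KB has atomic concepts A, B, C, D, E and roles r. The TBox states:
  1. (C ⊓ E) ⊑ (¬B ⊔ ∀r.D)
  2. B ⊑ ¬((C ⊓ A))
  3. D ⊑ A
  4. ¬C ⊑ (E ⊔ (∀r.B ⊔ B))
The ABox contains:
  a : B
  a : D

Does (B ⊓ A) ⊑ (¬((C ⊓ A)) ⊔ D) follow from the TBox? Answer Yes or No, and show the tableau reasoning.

1. (B ⊓ A) ⊑ (¬((C ⊓ A)) ⊔ D)  ⇔  ((B ⊓ A) ⊓ ((C ⊓ A) ⊓ ¬D)) unsat w.r.t. T
   all branches close; clash {A, ¬A} at x₀
2. Hence (B ⊓ A) ⊑ (¬((C ⊓ A)) ⊔ D): entailed.

Yes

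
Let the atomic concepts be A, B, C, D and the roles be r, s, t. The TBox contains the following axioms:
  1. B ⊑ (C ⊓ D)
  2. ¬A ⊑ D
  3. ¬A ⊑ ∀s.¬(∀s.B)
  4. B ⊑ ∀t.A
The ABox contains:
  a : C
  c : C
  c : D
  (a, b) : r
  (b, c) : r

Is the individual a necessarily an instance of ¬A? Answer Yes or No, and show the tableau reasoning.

No

1. a : ¬A?  L(a) = {C} ∪ {A}
   open: L(a) ⊇ {A, C, ¬B} — a ∉ ¬A possible
2. Hence a : ¬A: not entailed.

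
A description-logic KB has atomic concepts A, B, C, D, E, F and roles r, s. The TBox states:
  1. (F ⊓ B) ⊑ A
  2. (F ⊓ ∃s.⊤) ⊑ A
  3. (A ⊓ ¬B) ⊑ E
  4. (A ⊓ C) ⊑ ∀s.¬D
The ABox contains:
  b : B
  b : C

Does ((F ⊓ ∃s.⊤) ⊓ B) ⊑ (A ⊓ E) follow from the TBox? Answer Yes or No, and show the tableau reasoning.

No

1. ((F ⊓ ∃s.⊤) ⊓ B) ⊑ (A ⊓ E)  ⇔  (((F ⊓ ∃s.⊤) ⊓ B) ⊓ (¬A ⊔ ¬E)) unsat w.r.t. T
   apply at x₀: (F ⊓ ∃s.⊤)⊑A
   open: L(x₀) ⊇ {A, B, F, ¬C, ¬E, …} (+ ∃-successors)
2. Hence ((F ⊓ ∃s.⊤) ⊓ B) ⊑ (A ⊓ E): not entailed.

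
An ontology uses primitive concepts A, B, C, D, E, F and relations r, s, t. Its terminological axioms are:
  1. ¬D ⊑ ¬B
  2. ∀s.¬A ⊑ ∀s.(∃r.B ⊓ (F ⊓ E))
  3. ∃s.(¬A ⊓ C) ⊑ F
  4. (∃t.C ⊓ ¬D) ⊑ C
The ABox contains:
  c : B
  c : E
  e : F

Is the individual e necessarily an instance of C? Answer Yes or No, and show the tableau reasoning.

No

1. e : C?  L(e) = {F} ∪ {¬C}
   open: L(e) ⊇ {D, F, ¬C, ∃s.A} (+ ∃-successors) — e ∉ C possible
2. Hence e : C: not entailed.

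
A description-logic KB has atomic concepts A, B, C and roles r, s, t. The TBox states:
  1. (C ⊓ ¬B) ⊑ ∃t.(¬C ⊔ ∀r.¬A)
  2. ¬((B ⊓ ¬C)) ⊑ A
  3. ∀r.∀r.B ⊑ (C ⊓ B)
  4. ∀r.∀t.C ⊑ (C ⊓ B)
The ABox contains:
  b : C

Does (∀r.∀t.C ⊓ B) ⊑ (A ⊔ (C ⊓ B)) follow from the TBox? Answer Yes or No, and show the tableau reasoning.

1. (∀r.∀t.C ⊓ B) ⊑ (A ⊔ (C ⊓ B))  ⇔  ((∀r.∀t.C ⊓ B) ⊓ (¬A ⊓ (¬C ⊔ ¬B))) unsat w.r.t. T
   all branches close; clash {B, ¬B} at x₀
2. Hence (∀r.∀t.C ⊓ B) ⊑ (A ⊔ (C ⊓ B)): entailed.

Yes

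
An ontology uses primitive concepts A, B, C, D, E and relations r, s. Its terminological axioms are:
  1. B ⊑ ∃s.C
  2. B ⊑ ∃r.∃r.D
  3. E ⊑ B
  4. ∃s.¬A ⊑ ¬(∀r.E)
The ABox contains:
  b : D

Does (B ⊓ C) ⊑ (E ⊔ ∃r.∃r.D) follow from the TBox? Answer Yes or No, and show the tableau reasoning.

1. (B ⊓ C) ⊑ (E ⊔ ∃r.∃r.D)  ⇔  ((B ⊓ C) ⊓ (¬E ⊓ ∀r.∀r.¬D)) unsat w.r.t. T
   all branches close; clash {D, ¬D} at an ∃-successor
2. Hence (B ⊓ C) ⊑ (E ⊔ ∃r.∃r.D): entailed.

Yes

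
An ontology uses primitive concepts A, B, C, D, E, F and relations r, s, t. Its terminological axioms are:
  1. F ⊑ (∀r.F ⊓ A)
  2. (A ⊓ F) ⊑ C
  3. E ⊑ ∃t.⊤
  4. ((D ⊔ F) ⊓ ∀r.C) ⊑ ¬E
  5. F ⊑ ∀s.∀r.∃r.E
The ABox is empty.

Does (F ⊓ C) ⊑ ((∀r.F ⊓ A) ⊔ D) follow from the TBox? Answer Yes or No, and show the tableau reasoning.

1. (F ⊓ C) ⊑ ((∀r.F ⊓ A) ⊔ D)  ⇔  ((F ⊓ C) ⊓ ((∃r.¬F ⊔ ¬A) ⊓ ¬D)) unsat w.r.t. T
   all branches close; clash {A, ¬A} at x₀
2. Hence (F ⊓ C) ⊑ ((∀r.F ⊓ A) ⊔ D): entailed.

Yes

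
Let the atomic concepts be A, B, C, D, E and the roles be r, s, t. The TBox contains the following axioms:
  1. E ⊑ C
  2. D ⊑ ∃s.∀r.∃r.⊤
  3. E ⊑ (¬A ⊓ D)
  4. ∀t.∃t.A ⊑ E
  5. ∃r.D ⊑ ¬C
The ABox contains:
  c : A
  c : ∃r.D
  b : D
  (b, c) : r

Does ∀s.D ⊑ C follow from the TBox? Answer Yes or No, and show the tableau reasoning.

No

1. ∀s.D ⊑ C  ⇔  (∀s.D ⊓ ¬C) unsat w.r.t. T
   open: L(x₀) ⊇ {¬C, ¬D, ¬E, ∀s.D, ∃t.∀t.¬A} (+ ∃-successors)
2. Hence ∀s.D ⊑ C: not entailed.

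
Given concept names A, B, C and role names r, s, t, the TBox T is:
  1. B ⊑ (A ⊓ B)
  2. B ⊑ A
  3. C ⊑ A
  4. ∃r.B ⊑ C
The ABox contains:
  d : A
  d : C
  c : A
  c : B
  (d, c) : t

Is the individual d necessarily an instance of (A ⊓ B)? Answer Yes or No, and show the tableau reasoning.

No

1. d : (A ⊓ B)?  L(d) = {A, C} ∪ {(¬A ⊔ ¬B)}
   open: L(d) ⊇ {A, C, ¬B} — d ∉ (A ⊓ B) possible
2. Hence d : (A ⊓ B): not entailed.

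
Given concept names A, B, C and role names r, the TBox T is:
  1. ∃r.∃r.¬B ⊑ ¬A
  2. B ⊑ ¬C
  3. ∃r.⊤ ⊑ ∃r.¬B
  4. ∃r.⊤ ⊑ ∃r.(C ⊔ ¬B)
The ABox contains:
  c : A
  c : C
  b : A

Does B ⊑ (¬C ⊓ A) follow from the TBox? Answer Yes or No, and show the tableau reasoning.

1. B ⊑ (¬C ⊓ A)  ⇔  (B ⊓ (C ⊔ ¬A)) unsat w.r.t. T
   apply at x₀: B⊑¬C
   open: L(x₀) ⊇ {B, ¬A, ¬C, ∀r.⊥}
2. Hence B ⊑ (¬C ⊓ A): not entailed.

No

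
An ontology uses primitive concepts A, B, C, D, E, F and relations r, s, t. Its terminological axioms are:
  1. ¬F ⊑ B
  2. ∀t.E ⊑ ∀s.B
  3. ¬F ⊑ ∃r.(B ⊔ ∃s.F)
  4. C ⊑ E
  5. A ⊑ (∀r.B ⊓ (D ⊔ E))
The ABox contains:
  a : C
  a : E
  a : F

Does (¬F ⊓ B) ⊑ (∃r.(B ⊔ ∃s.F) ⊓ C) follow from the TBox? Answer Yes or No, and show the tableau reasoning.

1. (¬F ⊓ B) ⊑ (∃r.(B ⊔ ∃s.F) ⊓ C)  ⇔  ((¬F ⊓ B) ⊓ (∀r.(¬B ⊓ ∀s.¬F) ⊔ ¬C)) unsat w.r.t. T
   apply at x₀: ¬F⊑∃r.(B ⊔ ∃s.F)
   open: L(x₀) ⊇ {B, ¬A, ¬C, ¬F, ∃r.(B ⊔ ∃s.F), …} (+ ∃-successors)
2. Hence (¬F ⊓ B) ⊑ (∃r.(B ⊔ ∃s.F) ⊓ C): not entailed.

No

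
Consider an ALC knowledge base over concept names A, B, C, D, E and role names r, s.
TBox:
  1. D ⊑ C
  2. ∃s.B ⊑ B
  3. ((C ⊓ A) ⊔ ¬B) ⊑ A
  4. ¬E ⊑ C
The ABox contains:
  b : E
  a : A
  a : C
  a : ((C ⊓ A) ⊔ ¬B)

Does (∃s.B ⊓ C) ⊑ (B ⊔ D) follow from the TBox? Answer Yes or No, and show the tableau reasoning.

1. (∃s.B ⊓ C) ⊑ (B ⊔ D)  ⇔  ((∃s.B ⊓ C) ⊓ (¬B ⊓ ¬D)) unsat w.r.t. T
   all branches close; clash {B, ¬B} at x₀
2. Hence (∃s.B ⊓ C) ⊑ (B ⊔ D): entailed.

Yes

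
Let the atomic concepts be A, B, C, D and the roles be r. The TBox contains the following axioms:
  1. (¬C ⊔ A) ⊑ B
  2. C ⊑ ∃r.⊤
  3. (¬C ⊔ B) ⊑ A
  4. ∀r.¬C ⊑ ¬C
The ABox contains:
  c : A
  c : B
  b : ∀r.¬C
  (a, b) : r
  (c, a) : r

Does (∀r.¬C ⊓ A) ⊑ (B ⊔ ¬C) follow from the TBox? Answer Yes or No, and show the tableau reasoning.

Yes

1. (∀r.¬C ⊓ A) ⊑ (B ⊔ ¬C)  ⇔  ((∀r.¬C ⊓ A) ⊓ (¬B ⊓ C)) unsat w.r.t. T
   all branches close; clash {C, ¬C} at x₀
2. Hence (∀r.¬C ⊓ A) ⊑ (B ⊔ ¬C): entailed.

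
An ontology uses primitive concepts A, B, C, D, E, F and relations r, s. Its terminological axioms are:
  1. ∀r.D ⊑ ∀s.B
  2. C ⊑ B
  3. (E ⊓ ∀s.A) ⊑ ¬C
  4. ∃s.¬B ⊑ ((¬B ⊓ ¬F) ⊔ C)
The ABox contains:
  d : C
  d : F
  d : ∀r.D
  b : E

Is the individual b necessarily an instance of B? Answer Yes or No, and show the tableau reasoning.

No

1. b : B?  L(b) = {E} ∪ {¬B}
   open: L(b) ⊇ {E, ¬B, ¬C, ∀s.B, ∃r.¬D} (+ ∃-successors) — b ∉ B possible
2. Hence b : B: not entailed.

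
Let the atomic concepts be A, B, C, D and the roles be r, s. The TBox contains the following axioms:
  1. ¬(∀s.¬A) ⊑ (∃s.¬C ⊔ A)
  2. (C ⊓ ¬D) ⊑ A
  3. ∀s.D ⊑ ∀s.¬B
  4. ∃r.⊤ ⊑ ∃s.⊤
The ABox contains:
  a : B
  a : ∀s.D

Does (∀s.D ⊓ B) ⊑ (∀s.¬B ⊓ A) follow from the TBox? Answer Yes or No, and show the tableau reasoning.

1. (∀s.D ⊓ B) ⊑ (∀s.¬B ⊓ A)  ⇔  ((∀s.D ⊓ B) ⊓ (∃s.B ⊔ ¬A)) unsat w.r.t. T
   apply at x₀: ∀s.D⊑∀s.¬B
   open: L(x₀) ⊇ {B, ¬A, ¬C, ∀r.⊥, ∀s.D, …}
2. Hence (∀s.D ⊓ B) ⊑ (∀s.¬B ⊓ A): not entailed.

No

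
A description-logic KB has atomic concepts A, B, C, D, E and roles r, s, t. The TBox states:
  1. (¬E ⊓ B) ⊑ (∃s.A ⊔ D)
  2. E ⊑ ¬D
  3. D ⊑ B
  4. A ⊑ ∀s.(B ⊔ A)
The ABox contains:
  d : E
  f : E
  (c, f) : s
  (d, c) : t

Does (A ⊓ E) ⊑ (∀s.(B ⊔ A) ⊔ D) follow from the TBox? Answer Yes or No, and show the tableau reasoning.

Yes

1. (A ⊓ E) ⊑ (∀s.(B ⊔ A) ⊔ D)  ⇔  ((A ⊓ E) ⊓ (∃s.(¬B ⊓ ¬A) ⊓ ¬D)) unsat w.r.t. T
   all branches close; clash {D, ¬D} at x₀
2. Hence (A ⊓ E) ⊑ (∀s.(B ⊔ A) ⊔ D): entailed.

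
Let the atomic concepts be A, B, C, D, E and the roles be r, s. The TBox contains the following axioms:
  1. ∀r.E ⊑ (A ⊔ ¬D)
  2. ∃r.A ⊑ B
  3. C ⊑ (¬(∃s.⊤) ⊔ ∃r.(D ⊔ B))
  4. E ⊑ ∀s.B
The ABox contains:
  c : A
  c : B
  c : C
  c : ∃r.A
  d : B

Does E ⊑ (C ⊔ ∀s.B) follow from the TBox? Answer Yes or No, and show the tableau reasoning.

Yes

1. E ⊑ (C ⊔ ∀s.B)  ⇔  (E ⊓ (¬C ⊓ ∃s.¬B)) unsat w.r.t. T
   all branches close; clash {B, ¬B} at an ∃-successor
2. Hence E ⊑ (C ⊔ ∀s.B): entailed.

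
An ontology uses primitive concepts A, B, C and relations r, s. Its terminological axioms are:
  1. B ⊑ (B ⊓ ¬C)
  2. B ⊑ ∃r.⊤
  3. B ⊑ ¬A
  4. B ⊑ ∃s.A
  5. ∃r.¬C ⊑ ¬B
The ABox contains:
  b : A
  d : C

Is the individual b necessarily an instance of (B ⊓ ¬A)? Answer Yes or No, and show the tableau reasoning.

No

1. b : (B ⊓ ¬A)?  L(b) = {A} ∪ {(¬B ⊔ A)}
   open: L(b) ⊇ {A, ¬B} — b ∉ (B ⊓ ¬A) possible
2. Hence b : (B ⊓ ¬A): not entailed.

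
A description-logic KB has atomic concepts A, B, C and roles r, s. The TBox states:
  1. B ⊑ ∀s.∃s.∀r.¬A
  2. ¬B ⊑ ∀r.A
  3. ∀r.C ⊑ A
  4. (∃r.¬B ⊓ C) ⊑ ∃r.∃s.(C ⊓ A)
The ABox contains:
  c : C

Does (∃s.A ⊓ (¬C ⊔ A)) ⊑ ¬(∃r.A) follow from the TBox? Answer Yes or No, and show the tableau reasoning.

No

1. (∃s.A ⊓ (¬C ⊔ A)) ⊑ ¬(∃r.A)  ⇔  ((∃s.A ⊓ (¬C ⊔ A)) ⊓ ∃r.A) unsat w.r.t. T
   open: L(x₀) ⊇ {B, ¬C, ∀s.∃s.∀r.¬A, ∃r.A, ∃r.¬C, …} (+ ∃-successors)
2. Hence (∃s.A ⊓ (¬C ⊔ A)) ⊑ ¬(∃r.A): not entailed.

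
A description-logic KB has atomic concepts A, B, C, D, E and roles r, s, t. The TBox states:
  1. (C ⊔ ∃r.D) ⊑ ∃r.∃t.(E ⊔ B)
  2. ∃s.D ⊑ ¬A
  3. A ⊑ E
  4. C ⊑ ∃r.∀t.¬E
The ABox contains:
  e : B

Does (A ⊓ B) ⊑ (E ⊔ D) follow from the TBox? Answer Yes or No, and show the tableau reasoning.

Yes

1. (A ⊓ B) ⊑ (E ⊔ D)  ⇔  ((A ⊓ B) ⊓ (¬E ⊓ ¬D)) unsat w.r.t. T
   all branches close; clash {E, ¬E} at x₀
2. Hence (A ⊓ B) ⊑ (E ⊔ D): entailed.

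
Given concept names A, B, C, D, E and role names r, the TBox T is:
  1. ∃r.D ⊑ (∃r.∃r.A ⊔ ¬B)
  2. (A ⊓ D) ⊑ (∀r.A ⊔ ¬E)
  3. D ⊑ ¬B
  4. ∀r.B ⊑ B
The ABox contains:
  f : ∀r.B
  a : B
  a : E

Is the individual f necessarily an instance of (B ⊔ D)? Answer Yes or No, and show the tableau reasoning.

Yes

1. f : (B ⊔ D)?  L(f) = {∀r.B} ∪ {(¬B ⊓ ¬D)}
   clash {B, ¬B} at f — f ∈ (B ⊔ D)
2. Hence f : (B ⊔ D): entailed.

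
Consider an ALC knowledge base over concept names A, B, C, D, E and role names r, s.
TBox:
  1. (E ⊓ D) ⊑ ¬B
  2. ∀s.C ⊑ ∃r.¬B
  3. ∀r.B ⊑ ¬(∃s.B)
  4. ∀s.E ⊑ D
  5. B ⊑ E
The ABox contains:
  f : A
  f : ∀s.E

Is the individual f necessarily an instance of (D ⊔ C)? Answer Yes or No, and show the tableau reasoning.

1. f : (D ⊔ C)?  L(f) = {A, ∀s.E} ∪ {(¬D ⊓ ¬C)}
   clash {D, ¬D} at f — f ∈ (D ⊔ C)
2. Hence f : (D ⊔ C): entailed.

Yes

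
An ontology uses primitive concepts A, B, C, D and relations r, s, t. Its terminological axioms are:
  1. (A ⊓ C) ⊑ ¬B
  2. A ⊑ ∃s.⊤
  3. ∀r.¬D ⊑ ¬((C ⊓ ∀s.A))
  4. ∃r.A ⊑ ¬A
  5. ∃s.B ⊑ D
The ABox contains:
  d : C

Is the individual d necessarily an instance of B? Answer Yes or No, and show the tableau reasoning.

No

1. d : B?  L(d) = {C} ∪ {¬B}
   open: L(d) ⊇ {C, ¬A, ¬B, ∀s.¬B, ∃r.D} (+ ∃-successors) — d ∉ B possible
2. Hence d : B: not entailed.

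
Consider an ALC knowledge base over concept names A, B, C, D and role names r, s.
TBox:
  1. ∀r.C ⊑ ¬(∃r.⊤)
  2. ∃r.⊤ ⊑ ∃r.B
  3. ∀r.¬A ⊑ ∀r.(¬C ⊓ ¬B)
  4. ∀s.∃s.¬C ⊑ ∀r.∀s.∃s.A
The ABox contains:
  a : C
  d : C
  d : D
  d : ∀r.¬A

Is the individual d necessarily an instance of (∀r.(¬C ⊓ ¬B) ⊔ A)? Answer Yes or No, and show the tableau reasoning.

Yes

1. d : (∀r.(¬C ⊓ ¬B) ⊔ A)?  L(d) = {C, D, ∀r.¬A} ∪ {(∃r.(C ⊔ B) ⊓ ¬A)}
   clash ⊥ at an ∃-successor — d ∈ (∀r.(¬C ⊓ ¬B) ⊔ A)
2. Hence d : (∀r.(¬C ⊓ ¬B) ⊔ A): entailed.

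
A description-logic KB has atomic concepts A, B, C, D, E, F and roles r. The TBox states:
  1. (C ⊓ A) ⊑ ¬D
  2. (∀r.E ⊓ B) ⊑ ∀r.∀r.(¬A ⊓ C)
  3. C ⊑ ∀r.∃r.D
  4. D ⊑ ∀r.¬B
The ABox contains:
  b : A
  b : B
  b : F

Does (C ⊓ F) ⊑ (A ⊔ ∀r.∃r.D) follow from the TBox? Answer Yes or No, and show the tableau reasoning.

1. (C ⊓ F) ⊑ (A ⊔ ∀r.∃r.D)  ⇔  ((C ⊓ F) ⊓ (¬A ⊓ ∃r.∀r.¬D)) unsat w.r.t. T
   all branches close; clash {D, ¬D} at an ∃-successor
2. Hence (C ⊓ F) ⊑ (A ⊔ ∀r.∃r.D): entailed.

Yes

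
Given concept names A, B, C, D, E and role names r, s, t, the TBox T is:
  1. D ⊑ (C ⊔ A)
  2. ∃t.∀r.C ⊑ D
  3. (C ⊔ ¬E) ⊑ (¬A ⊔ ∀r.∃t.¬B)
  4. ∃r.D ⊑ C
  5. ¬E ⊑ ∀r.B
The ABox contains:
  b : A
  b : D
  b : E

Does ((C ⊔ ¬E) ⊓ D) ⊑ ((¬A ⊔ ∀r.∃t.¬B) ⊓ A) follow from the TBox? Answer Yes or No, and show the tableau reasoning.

1. ((C ⊔ ¬E) ⊓ D) ⊑ ((¬A ⊔ ∀r.∃t.¬B) ⊓ A)  ⇔  (((C ⊔ ¬E) ⊓ D) ⊓ ((A ⊓ ∃r.∀t.B) ⊔ ¬A)) unsat w.r.t. T
   apply at x₀: D⊑(C ⊔ A); (C ⊔ ¬E)⊑(¬A ⊔ ∀r.∃t.¬B)
   open: L(x₀) ⊇ {C, D, E, ¬A}
2. Hence ((C ⊔ ¬E) ⊓ D) ⊑ ((¬A ⊔ ∀r.∃t.¬B) ⊓ A): not entailed.

No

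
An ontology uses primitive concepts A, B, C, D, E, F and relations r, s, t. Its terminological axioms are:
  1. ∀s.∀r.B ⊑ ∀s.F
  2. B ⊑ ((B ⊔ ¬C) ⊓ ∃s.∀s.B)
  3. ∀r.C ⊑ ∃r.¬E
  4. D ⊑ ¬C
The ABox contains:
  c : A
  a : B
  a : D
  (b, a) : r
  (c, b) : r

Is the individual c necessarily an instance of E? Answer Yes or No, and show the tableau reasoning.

No

1. c : E?  L(c) = {A} ∪ {¬E}
   open: L(c) ⊇ {A, ¬B, ¬D, ¬E, ∃r.¬C, …} (+ ∃-successors) — c ∉ E possible
2. Hence c : E: not entailed.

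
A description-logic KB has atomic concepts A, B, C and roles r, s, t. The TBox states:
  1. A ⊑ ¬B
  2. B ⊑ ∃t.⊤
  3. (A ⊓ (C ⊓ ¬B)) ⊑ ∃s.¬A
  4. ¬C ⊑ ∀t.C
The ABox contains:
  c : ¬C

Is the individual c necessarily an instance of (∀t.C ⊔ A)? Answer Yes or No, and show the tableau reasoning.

1. c : (∀t.C ⊔ A)?  L(c) = {¬C} ∪ {(∃t.¬C ⊓ ¬A)}
   clash {C, ¬C} at an ∃-successor — c ∈ (∀t.C ⊔ A)
2. Hence c : (∀t.C ⊔ A): entailed.

Yes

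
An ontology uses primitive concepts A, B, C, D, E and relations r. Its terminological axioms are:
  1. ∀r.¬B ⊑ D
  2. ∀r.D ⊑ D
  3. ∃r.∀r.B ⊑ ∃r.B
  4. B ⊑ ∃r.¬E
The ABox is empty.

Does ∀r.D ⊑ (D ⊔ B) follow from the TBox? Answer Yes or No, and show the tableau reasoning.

1. ∀r.D ⊑ (D ⊔ B)  ⇔  (∀r.D ⊓ (¬D ⊓ ¬B)) unsat w.r.t. T
   all branches close; clash {D, ¬D} at x₀
2. Hence ∀r.D ⊑ (D ⊔ B): entailed.

Yes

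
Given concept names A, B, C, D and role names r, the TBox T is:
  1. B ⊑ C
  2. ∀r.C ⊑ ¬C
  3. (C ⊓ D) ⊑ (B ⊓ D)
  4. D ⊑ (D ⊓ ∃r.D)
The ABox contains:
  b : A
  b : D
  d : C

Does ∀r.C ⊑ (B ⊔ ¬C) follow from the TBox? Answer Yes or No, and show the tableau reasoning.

1. ∀r.C ⊑ (B ⊔ ¬C)  ⇔  (∀r.C ⊓ (¬B ⊓ C)) unsat w.r.t. T
   all branches close; clash {B, ¬B} at x₀
2. Hence ∀r.C ⊑ (B ⊔ ¬C): entailed.

Yes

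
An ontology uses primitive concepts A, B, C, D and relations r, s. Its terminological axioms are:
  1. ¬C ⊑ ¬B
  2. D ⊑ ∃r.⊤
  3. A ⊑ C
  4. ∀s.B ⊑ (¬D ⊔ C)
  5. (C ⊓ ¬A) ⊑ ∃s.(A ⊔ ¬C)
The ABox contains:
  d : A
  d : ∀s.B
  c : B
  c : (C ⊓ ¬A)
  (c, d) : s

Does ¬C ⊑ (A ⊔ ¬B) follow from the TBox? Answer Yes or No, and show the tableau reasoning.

1. ¬C ⊑ (A ⊔ ¬B)  ⇔  (¬C ⊓ (¬A ⊓ B)) unsat w.r.t. T
   all branches close; clash {B, ¬B} at x₀
2. Hence ¬C ⊑ (A ⊔ ¬B): entailed.

Yes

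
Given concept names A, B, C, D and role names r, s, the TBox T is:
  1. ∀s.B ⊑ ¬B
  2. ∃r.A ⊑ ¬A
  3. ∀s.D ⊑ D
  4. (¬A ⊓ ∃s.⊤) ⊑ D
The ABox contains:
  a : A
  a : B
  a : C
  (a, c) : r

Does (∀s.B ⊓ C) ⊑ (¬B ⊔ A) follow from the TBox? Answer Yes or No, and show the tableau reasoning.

1. (∀s.B ⊓ C) ⊑ (¬B ⊔ A)  ⇔  ((∀s.B ⊓ C) ⊓ (B ⊓ ¬A)) unsat w.r.t. T
   all branches close; clash {B, ¬B} at x₀
2. Hence (∀s.B ⊓ C) ⊑ (¬B ⊔ A): entailed.

Yes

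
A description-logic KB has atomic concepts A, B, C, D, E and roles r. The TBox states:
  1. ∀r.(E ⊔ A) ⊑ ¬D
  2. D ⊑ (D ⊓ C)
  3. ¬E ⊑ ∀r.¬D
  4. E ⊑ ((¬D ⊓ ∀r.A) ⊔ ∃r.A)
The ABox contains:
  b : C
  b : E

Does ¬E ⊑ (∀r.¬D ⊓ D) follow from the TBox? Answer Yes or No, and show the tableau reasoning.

1. ¬E ⊑ (∀r.¬D ⊓ D)  ⇔  (¬E ⊓ (∃r.D ⊔ ¬D)) unsat w.r.t. T
   apply at x₀: ¬E⊑∀r.¬D
   open: L(x₀) ⊇ {¬D, ¬E, ∀r.¬D}
2. Hence ¬E ⊑ (∀r.¬D ⊓ D): not entailed.

No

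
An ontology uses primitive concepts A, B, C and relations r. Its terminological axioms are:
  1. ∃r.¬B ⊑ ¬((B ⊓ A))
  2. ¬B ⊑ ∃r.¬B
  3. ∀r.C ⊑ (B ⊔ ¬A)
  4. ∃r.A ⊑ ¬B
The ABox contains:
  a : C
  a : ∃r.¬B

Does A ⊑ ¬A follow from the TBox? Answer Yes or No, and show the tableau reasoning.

No

1. A ⊑ ¬A  ⇔  (A ⊓ A) unsat w.r.t. T
   open: L(x₀) ⊇ {A, B, ∀r.B, ∀r.¬A, ∃r.¬C} (+ ∃-successors)
2. Hence A ⊑ ¬A: not entailed.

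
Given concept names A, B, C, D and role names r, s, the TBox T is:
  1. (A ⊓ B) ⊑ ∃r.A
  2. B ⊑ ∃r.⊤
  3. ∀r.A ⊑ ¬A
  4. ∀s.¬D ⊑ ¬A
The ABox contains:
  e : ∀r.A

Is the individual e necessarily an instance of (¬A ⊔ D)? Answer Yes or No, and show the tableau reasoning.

1. e : (¬A ⊔ D)?  L(e) = {∀r.A} ∪ {(A ⊓ ¬D)}
   clash {A, ¬A} at e — e ∈ (¬A ⊔ D)
2. Hence e : (¬A ⊔ D): entailed.

Yes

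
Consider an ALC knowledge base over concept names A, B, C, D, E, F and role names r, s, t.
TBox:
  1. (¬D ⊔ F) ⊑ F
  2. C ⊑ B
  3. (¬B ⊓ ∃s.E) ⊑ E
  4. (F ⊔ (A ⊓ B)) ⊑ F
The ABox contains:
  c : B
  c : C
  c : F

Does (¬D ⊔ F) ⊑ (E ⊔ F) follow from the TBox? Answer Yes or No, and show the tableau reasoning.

1. (¬D ⊔ F) ⊑ (E ⊔ F)  ⇔  ((¬D ⊔ F) ⊓ (¬E ⊓ ¬F)) unsat w.r.t. T
   all branches close; clash {F, ¬F} at x₀
2. Hence (¬D ⊔ F) ⊑ (E ⊔ F): entailed.

Yes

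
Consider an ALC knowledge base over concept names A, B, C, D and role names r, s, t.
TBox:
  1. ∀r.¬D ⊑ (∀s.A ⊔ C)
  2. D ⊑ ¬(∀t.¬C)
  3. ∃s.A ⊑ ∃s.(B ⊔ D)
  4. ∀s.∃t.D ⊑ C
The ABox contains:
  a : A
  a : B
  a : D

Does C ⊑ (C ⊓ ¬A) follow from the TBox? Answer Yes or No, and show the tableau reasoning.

No

1. C ⊑ (C ⊓ ¬A)  ⇔  (C ⊓ (¬C ⊔ A)) unsat w.r.t. T
   open: L(x₀) ⊇ {A, C, ¬D, ∀s.¬A, ∃r.D} (+ ∃-successors)
2. Hence C ⊑ (C ⊓ ¬A): not entailed.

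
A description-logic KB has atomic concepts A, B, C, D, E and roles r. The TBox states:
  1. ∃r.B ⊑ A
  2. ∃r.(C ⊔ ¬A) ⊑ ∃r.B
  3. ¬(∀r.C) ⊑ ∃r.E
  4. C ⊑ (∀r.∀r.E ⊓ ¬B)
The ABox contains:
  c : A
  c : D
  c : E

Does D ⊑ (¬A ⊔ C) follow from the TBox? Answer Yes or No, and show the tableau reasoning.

1. D ⊑ (¬A ⊔ C)  ⇔  (D ⊓ (A ⊓ ¬C)) unsat w.r.t. T
   open: L(x₀) ⊇ {A, D, ¬C, ∀r.(¬C ⊓ A), ∀r.C}
2. Hence D ⊑ (¬A ⊔ C): not entailed.

No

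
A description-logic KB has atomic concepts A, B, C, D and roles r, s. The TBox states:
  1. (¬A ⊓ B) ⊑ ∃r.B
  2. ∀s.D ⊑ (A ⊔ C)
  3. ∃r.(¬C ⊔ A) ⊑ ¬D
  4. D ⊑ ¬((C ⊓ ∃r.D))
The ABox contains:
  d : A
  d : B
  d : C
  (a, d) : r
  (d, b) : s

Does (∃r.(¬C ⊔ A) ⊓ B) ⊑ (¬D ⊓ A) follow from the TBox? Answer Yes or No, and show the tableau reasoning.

1. (∃r.(¬C ⊔ A) ⊓ B) ⊑ (¬D ⊓ A)  ⇔  ((∃r.(¬C ⊔ A) ⊓ B) ⊓ (D ⊔ ¬A)) unsat w.r.t. T
   apply at x₀: ∃r.(¬C ⊔ A)⊑¬D
   open: L(x₀) ⊇ {B, ¬A, ¬D, ∃r.(¬C ⊔ A), ∃r.B, …} (+ ∃-successors)
2. Hence (∃r.(¬C ⊔ A) ⊓ B) ⊑ (¬D ⊓ A): not entailed.

No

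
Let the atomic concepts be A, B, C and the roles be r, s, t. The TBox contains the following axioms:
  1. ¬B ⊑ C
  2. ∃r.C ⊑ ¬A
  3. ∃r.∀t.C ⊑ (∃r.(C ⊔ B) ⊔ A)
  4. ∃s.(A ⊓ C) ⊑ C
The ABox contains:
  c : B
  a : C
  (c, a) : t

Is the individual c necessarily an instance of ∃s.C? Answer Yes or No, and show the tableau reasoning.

No

1. c : ∃s.C?  L(c) = {B} ∪ {∀s.¬C}
   open: L(c) ⊇ {B, ∀r.¬C, ∀r.∃t.¬C, ∀s.(¬A ⊔ ¬C), ∀s.¬C} — c ∉ ∃s.C possible
2. Hence c : ∃s.C: not entailed.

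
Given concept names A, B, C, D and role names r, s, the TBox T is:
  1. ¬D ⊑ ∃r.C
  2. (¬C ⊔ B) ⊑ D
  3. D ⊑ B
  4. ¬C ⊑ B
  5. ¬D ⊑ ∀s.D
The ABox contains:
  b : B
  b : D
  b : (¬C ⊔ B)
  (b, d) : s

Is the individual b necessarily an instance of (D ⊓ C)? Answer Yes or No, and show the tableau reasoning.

No

1. b : (D ⊓ C)?  L(b) = {B, D, (¬C ⊔ B)} ∪ {(¬D ⊔ ¬C)}
   open: L(b) ⊇ {B, D, ¬C} — b ∉ (D ⊓ C) possible
2. Hence b : (D ⊓ C): not entailed.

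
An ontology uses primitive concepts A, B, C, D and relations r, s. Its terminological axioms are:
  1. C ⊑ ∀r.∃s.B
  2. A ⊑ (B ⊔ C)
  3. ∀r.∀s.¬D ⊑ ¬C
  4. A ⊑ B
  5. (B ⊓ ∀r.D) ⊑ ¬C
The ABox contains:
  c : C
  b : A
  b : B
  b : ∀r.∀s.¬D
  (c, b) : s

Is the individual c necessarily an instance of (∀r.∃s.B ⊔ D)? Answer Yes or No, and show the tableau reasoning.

1. c : (∀r.∃s.B ⊔ D)?  L(c) = {C} ∪ {(∃r.∀s.¬B ⊓ ¬D)}
   clash {C, ¬C} at c — c ∈ (∀r.∃s.B ⊔ D)
2. Hence c : (∀r.∃s.B ⊔ D): entailed.

Yes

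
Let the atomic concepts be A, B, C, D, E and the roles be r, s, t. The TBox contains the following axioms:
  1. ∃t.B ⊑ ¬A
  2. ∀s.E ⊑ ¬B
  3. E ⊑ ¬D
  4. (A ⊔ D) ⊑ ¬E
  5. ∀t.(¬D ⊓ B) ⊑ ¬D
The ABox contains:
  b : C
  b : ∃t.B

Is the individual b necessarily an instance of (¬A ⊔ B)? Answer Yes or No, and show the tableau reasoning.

1. b : (¬A ⊔ B)?  L(b) = {C, ∃t.B} ∪ {(A ⊓ ¬B)}
   clash {A, ¬A} at b — b ∈ (¬A ⊔ B)
2. Hence b : (¬A ⊔ B): entailed.

Yes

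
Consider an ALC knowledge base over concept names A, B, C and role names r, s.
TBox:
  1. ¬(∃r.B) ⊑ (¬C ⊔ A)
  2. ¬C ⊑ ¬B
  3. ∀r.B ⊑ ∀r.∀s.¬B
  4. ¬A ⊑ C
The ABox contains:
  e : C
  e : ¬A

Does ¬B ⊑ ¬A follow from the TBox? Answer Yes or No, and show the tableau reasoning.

1. ¬B ⊑ ¬A  ⇔  (¬B ⊓ A) unsat w.r.t. T
   open: L(x₀) ⊇ {A, ¬B, ∃r.B, ∃r.¬B} (+ ∃-successors)
2. Hence ¬B ⊑ ¬A: not entailed.

No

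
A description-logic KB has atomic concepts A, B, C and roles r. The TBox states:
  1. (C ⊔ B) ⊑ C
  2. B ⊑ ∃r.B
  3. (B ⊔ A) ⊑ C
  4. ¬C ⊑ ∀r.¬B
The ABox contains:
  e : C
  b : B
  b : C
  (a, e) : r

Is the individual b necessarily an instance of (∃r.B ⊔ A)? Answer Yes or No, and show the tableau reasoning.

1. b : (∃r.B ⊔ A)?  L(b) = {B, C} ∪ {(∀r.¬B ⊓ ¬A)}
   clash {B, ¬B} at an ∃-successor — b ∈ (∃r.B ⊔ A)
2. Hence b : (∃r.B ⊔ A): entailed.

Yes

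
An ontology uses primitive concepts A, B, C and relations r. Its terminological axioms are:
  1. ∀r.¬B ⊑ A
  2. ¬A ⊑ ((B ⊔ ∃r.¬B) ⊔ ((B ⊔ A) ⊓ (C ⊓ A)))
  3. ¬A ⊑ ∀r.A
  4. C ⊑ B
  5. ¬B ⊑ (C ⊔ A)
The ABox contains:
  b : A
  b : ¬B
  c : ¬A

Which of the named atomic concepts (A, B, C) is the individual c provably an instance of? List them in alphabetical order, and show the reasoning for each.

1. c : A?  L(c) = {¬A} ∪ {¬A}
   apply at c: ¬A⊑((B ⊔ ∃r.¬B) ⊔ ((B ⊔ A) ⊓ (C ⊓ A))); ¬A⊑∀r.A
   open: L(c) ⊇ {B, ¬A, ∀r.A, ∃r.B} (+ ∃-successors) — c ∉ A possible
2. c : B?  L(c) = {¬A} ∪ {¬B}
   clash {A, ¬A} at c — c ∈ B
3. c : C?  L(c) = {¬A} ∪ {¬C}
   apply at c: ¬A⊑((B ⊔ ∃r.¬B) ⊔ ((B ⊔ A) ⊓ (C ⊓ A))); ¬A⊑∀r.A
   open: L(c) ⊇ {B, ¬A, ¬C, ∀r.A, ∃r.B} (+ ∃-successors) — c ∉ C possible
4. Entailed for c: {B}

{B}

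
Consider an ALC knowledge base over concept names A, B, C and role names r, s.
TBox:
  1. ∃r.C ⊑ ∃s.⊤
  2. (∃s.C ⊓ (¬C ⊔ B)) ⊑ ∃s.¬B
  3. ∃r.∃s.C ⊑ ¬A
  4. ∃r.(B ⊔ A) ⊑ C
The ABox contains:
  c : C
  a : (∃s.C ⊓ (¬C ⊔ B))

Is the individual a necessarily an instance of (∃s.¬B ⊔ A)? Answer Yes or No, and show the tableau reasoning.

Yes

1. a : (∃s.¬B ⊔ A)?  L(a) = {(∃s.C ⊓ (¬C ⊔ B))} ∪ {(∀s.B ⊓ ¬A)}
   clash {B, ¬B} at an ∃-successor — a ∈ (∃s.¬B ⊔ A)
2. Hence a : (∃s.¬B ⊔ A): entailed.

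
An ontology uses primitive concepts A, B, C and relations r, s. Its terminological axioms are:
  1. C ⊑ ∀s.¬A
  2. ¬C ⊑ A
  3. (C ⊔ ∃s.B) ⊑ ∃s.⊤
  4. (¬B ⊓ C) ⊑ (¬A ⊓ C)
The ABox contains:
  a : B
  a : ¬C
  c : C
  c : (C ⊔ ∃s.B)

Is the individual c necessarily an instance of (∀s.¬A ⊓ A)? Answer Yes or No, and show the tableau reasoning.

1. c : (∀s.¬A ⊓ A)?  L(c) = {C, (C ⊔ ∃s.B)} ∪ {(∃s.A ⊔ ¬A)}
   apply at c: C⊑∀s.¬A; (C ⊔ ∃s.B)⊑∃s.⊤
   open: L(c) ⊇ {B, C, ¬A, ∀s.¬A, ∃s.⊤} (+ ∃-successors) — c ∉ (∀s.¬A ⊓ A) possible
2. Hence c : (∀s.¬A ⊓ A): not entailed.

No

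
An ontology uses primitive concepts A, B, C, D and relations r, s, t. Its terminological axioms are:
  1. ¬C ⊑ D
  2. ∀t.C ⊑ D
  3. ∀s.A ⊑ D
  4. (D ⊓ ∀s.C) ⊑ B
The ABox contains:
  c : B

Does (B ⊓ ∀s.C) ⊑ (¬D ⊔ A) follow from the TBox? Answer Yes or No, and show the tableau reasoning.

No

1. (B ⊓ ∀s.C) ⊑ (¬D ⊔ A)  ⇔  ((B ⊓ ∀s.C) ⊓ (D ⊓ ¬A)) unsat w.r.t. T
   open: L(x₀) ⊇ {B, D, ¬A, ∀s.C}
2. Hence (B ⊓ ∀s.C) ⊑ (¬D ⊔ A): not entailed.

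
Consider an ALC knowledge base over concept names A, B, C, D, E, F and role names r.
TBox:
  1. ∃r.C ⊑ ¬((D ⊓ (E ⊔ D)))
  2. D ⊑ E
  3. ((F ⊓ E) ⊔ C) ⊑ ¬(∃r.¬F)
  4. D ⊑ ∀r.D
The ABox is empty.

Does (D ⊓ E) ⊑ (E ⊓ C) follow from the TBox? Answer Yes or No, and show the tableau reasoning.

No

1. (D ⊓ E) ⊑ (E ⊓ C)  ⇔  ((D ⊓ E) ⊓ (¬E ⊔ ¬C)) unsat w.r.t. T
   apply at x₀: D⊑∀r.D
   open: L(x₀) ⊇ {D, E, ¬C, ¬F, ∀r.D, …}
2. Hence (D ⊓ E) ⊑ (E ⊓ C): not entailed.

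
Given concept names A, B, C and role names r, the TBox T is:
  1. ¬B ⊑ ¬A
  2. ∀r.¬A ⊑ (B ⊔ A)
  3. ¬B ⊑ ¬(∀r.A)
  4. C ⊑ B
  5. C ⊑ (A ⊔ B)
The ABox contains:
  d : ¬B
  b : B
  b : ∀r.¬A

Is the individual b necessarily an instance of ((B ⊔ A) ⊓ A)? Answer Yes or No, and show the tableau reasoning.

No

1. b : ((B ⊔ A) ⊓ A)?  L(b) = {B, ∀r.¬A} ∪ {((¬B ⊓ ¬A) ⊔ ¬A)}
   apply at b: ∀r.¬A⊑(B ⊔ A)
   open: L(b) ⊇ {B, ¬A, ¬C, ∀r.¬A} — b ∉ ((B ⊔ A) ⊓ A) possible
2. Hence b : ((B ⊔ A) ⊓ A): not entailed.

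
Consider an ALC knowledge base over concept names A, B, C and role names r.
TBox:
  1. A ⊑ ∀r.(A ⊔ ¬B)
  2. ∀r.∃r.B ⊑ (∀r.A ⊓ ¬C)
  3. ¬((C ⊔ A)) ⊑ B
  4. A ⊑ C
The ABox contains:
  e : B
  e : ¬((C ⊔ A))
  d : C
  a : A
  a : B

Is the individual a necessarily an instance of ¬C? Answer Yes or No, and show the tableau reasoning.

1. a : ¬C?  L(a) = {A, B} ∪ {C}
   apply at a: A⊑∀r.(A ⊔ ¬B)
   open: L(a) ⊇ {A, B, C, ∀r.(A ⊔ ¬B), ∃r.∀r.¬B} (+ ∃-successors) — a ∉ ¬C possible
2. Hence a : ¬C: not entailed.

No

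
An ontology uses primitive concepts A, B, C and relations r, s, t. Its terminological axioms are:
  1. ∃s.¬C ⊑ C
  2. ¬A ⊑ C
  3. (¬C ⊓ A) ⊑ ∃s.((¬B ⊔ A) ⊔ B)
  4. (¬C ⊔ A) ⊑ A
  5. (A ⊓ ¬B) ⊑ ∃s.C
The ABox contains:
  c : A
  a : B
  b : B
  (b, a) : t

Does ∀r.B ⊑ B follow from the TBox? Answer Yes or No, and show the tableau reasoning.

No

1. ∀r.B ⊑ B  ⇔  (∀r.B ⊓ ¬B) unsat w.r.t. T
   open: L(x₀) ⊇ {A, C, ¬B, ∀r.B, ∀s.C, …} (+ ∃-successors)
2. Hence ∀r.B ⊑ B: not entailed.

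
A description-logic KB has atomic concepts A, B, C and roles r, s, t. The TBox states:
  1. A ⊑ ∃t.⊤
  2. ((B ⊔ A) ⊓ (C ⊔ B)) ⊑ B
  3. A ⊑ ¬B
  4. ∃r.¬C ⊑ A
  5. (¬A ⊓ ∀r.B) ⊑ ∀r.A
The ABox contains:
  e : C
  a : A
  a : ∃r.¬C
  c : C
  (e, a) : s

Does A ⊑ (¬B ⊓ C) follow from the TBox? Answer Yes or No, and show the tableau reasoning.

No

1. A ⊑ (¬B ⊓ C)  ⇔  (A ⊓ (B ⊔ ¬C)) unsat w.r.t. T
   apply at x₀: A⊑∃t.⊤; A⊑¬B
   open: L(x₀) ⊇ {A, ¬B, ¬C, ∃t.⊤} (+ ∃-successors)
2. Hence A ⊑ (¬B ⊓ C): not entailed.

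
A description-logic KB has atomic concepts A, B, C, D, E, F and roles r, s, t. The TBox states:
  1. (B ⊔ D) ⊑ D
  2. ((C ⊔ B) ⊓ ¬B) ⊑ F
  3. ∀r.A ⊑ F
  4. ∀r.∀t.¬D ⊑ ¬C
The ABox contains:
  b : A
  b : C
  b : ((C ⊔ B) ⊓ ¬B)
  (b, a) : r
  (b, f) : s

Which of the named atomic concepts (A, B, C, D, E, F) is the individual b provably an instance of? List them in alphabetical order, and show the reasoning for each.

1. b : A?  L(b) = {A, C, ((C ⊔ B) ⊓ ¬B)} ∪ {¬A}
   clash {A, ¬A} at b — b ∈ A
2. b : B?  L(b) = {A, C, ((C ⊔ B) ⊓ ¬B)} ∪ {¬B}
   apply at b: ((C ⊔ B) ⊓ ¬B)⊑F
   open: L(b) ⊇ {A, C, F, ¬B, ¬D, …} (+ ∃-successors) — b ∉ B possible
3. b : C?  L(b) = {A, C, ((C ⊔ B) ⊓ ¬B)} ∪ {¬C}
   clash {C, ¬C} at b — b ∈ C
4. b : D?  L(b) = {A, C, ((C ⊔ B) ⊓ ¬B)} ∪ {¬D}
   apply at b: ((C ⊔ B) ⊓ ¬B)⊑F
   open: L(b) ⊇ {A, C, F, ¬B, ¬D, …} (+ ∃-successors) — b ∉ D possible
5. b : E?  L(b) = {A, C, ((C ⊔ B) ⊓ ¬B)} ∪ {¬E}
   apply at b: ((C ⊔ B) ⊓ ¬B)⊑F
   open: L(b) ⊇ {A, C, F, ¬B, ¬D, …} (+ ∃-successors) — b ∉ E possible
6. b : F?  L(b) = {A, C, ((C ⊔ B) ⊓ ¬B)} ∪ {¬F}
   clash {F, ¬F} at b — b ∈ F
7. Entailed for b: {A, C, F}

{A, C, F}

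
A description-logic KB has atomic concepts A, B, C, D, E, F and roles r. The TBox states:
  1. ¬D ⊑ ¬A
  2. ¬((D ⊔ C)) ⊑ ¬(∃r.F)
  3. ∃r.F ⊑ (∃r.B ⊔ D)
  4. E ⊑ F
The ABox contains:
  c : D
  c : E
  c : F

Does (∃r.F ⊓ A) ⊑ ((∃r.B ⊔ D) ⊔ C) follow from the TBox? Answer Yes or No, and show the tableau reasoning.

Yes

1. (∃r.F ⊓ A) ⊑ ((∃r.B ⊔ D) ⊔ C)  ⇔  ((∃r.F ⊓ A) ⊓ ((∀r.¬B ⊓ ¬D) ⊓ ¬C)) unsat w.r.t. T
   all branches close; clash {A, ¬A} at x₀
2. Hence (∃r.F ⊓ A) ⊑ ((∃r.B ⊔ D) ⊔ C): entailed.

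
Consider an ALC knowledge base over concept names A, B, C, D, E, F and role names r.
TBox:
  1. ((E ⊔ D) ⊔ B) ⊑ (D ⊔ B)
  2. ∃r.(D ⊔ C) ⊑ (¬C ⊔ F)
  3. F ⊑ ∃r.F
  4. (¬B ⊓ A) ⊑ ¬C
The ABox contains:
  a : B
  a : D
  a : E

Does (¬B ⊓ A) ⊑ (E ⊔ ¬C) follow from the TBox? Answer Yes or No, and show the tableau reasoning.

Yes

1. (¬B ⊓ A) ⊑ (E ⊔ ¬C)  ⇔  ((¬B ⊓ A) ⊓ (¬E ⊓ C)) unsat w.r.t. T
   all branches close; clash {C, ¬C} at x₀
2. Hence (¬B ⊓ A) ⊑ (E ⊔ ¬C): entailed.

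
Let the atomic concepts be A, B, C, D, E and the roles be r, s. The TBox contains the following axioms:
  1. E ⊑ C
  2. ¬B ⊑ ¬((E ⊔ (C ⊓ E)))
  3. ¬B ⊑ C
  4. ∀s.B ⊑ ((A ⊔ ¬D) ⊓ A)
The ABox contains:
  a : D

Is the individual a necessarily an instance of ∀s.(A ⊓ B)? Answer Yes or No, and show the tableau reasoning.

No

1. a : ∀s.(A ⊓ B)?  L(a) = {D} ∪ {∃s.(¬A ⊔ ¬B)}
   open: L(a) ⊇ {B, D, ¬E, ∃s.(¬A ⊔ ¬B), ∃s.¬B} (+ ∃-successors) — a ∉ ∀s.(A ⊓ B) possible
2. Hence a : ∀s.(A ⊓ B): not entailed.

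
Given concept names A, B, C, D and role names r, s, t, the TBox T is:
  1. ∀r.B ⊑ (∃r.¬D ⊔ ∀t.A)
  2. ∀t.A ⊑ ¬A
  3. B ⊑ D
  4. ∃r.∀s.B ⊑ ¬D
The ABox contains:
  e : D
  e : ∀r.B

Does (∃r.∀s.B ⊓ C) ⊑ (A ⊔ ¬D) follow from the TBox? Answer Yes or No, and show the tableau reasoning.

1. (∃r.∀s.B ⊓ C) ⊑ (A ⊔ ¬D)  ⇔  ((∃r.∀s.B ⊓ C) ⊓ (¬A ⊓ D)) unsat w.r.t. T
   all branches close; clash {D, ¬D} at x₀
2. Hence (∃r.∀s.B ⊓ C) ⊑ (A ⊔ ¬D): entailed.

Yes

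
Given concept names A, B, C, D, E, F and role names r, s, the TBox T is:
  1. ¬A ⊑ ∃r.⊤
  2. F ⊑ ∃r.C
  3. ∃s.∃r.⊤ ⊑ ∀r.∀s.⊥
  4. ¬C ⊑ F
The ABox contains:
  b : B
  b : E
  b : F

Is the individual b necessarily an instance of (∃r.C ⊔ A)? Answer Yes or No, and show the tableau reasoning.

1. b : (∃r.C ⊔ A)?  L(b) = {B, E, F} ∪ {(∀r.¬C ⊓ ¬A)}
   clash {C, ¬C} at an ∃-successor — b ∈ (∃r.C ⊔ A)
2. Hence b : (∃r.C ⊔ A): entailed.

Yes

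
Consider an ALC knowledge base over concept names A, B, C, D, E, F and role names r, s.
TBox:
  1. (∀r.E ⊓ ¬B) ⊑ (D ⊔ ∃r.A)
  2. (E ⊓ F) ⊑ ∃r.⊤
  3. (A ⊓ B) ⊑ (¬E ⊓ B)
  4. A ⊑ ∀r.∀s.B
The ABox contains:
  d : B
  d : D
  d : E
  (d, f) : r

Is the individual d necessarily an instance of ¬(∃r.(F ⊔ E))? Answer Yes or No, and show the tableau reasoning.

No

1. d : ¬(∃r.(F ⊔ E))?  L(d) = {B, D, E} ∪ {∃r.(F ⊔ E)}
   open: L(d) ⊇ {B, D, E, ¬A, ¬F, …} (+ ∃-successors) — d ∉ ¬(∃r.(F ⊔ E)) possible
2. Hence d : ¬(∃r.(F ⊔ E)): not entailed.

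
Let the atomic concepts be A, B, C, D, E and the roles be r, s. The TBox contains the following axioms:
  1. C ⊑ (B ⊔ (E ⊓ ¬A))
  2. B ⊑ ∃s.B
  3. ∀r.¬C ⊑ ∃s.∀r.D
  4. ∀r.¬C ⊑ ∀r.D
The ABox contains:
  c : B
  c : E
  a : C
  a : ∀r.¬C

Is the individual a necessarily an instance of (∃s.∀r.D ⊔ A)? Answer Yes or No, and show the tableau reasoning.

Yes

1. a : (∃s.∀r.D ⊔ A)?  L(a) = {C, ∀r.¬C} ∪ {(∀s.∃r.¬D ⊓ ¬A)}
   clash {D, ¬D} at an ∃-successor — a ∈ (∃s.∀r.D ⊔ A)
2. Hence a : (∃s.∀r.D ⊔ A): entailed.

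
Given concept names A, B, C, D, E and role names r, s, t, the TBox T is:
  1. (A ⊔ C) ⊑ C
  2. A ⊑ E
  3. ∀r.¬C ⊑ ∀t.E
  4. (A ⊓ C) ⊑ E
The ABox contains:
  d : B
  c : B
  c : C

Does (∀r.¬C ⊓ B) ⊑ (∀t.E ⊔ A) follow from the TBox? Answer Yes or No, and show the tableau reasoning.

1. (∀r.¬C ⊓ B) ⊑ (∀t.E ⊔ A)  ⇔  ((∀r.¬C ⊓ B) ⊓ (∃t.¬E ⊓ ¬A)) unsat w.r.t. T
   all branches close; clash {E, ¬E} at an ∃-successor
2. Hence (∀r.¬C ⊓ B) ⊑ (∀t.E ⊔ A): entailed.

Yes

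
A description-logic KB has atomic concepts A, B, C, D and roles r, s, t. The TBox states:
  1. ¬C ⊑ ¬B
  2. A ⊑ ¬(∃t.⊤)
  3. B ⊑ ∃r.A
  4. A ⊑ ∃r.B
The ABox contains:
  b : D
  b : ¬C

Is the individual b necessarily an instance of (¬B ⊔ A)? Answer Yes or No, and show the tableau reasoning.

Yes

1. b : (¬B ⊔ A)?  L(b) = {D, ¬C} ∪ {(B ⊓ ¬A)}
   clash {B, ¬B} at b — b ∈ (¬B ⊔ A)
2. Hence b : (¬B ⊔ A): entailed.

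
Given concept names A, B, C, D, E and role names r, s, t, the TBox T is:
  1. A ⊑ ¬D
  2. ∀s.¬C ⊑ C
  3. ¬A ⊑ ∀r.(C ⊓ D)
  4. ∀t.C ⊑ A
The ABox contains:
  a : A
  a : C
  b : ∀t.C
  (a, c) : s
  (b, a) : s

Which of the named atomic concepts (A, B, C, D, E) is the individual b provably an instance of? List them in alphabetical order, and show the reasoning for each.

1. b : A?  L(b) = {∀t.C} ∪ {¬A}
   clash {A, ¬A} at b — b ∈ A
2. b : B?  L(b) = {∀t.C} ∪ {¬B}
   apply at b: ∀t.C⊑A
   open: L(b) ⊇ {A, ¬B, ¬D, ∀t.C, ∃s.C} (+ ∃-successors) — b ∉ B possible
3. b : C?  L(b) = {∀t.C} ∪ {¬C}
   apply at b: ∀t.C⊑A
   open: L(b) ⊇ {A, ¬C, ¬D, ∀t.C, ∃s.C} (+ ∃-successors) — b ∉ C possible
4. b : D?  L(b) = {∀t.C} ∪ {¬D}
   apply at b: ∀t.C⊑A
   open: L(b) ⊇ {A, ¬D, ∀t.C, ∃s.C} (+ ∃-successors) — b ∉ D possible
5. b : E?  L(b) = {∀t.C} ∪ {¬E}
   apply at b: ∀t.C⊑A
   open: L(b) ⊇ {A, ¬D, ¬E, ∀t.C, ∃s.C} (+ ∃-successors) — b ∉ E possible
6. Entailed for b: {A}

{A}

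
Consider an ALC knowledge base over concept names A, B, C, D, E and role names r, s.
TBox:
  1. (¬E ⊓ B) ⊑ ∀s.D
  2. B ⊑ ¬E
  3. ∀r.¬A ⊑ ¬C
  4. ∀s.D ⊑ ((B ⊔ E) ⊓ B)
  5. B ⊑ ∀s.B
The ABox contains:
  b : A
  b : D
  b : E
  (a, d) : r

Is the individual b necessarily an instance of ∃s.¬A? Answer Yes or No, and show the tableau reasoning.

No

1. b : ∃s.¬A?  L(b) = {A, D, E} ∪ {∀s.A}
   open: L(b) ⊇ {A, D, E, ¬B, ∀s.A, …} (+ ∃-successors) — b ∉ ∃s.¬A possible
2. Hence b : ∃s.¬A: not entailed.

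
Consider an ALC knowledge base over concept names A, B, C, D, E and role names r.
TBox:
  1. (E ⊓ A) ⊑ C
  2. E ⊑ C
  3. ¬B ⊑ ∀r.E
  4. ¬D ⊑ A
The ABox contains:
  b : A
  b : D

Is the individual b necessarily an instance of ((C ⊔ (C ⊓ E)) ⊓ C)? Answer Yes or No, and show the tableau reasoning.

No

1. b : ((C ⊔ (C ⊓ E)) ⊓ C)?  L(b) = {A, D} ∪ {((¬C ⊓ (¬C ⊔ ¬E)) ⊔ ¬C)}
   open: L(b) ⊇ {A, B, D, ¬C, ¬E} — b ∉ ((C ⊔ (C ⊓ E)) ⊓ C) possible
2. Hence b : ((C ⊔ (C ⊓ E)) ⊓ C): not entailed.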